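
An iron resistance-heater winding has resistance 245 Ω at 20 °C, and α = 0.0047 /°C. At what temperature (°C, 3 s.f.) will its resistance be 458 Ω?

205 °C

R = R₀(1 + α(T − T₀)) ⇒ T = T₀ + (R/R₀ − 1)/α
T = 20 + (458/245 − 1)/0.0047 = 20 + (0.8694)/0.0047 = 205 °C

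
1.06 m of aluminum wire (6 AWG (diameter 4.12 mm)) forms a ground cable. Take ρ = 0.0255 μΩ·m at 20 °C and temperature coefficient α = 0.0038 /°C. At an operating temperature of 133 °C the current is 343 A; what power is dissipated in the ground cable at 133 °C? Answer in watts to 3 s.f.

ρ = 0.0255 μΩ·m = 2.55×10^-8 Ω·m
A = π(4.12/2 mm)² = π(2.0600e-03 m)² = 1.333e-05 m²
R₍20₎ = ρL/A = (2.55×10^-8)(1.06)/(1.333e-05) = 0.002028 Ω
R₍133₎ = R₍20₎(1 + αΔT) = 0.002028 × (1 + 0.0038×113) = 0.002898 Ω
P = I²R = (343)² × 0.002898 = 341 W

341 W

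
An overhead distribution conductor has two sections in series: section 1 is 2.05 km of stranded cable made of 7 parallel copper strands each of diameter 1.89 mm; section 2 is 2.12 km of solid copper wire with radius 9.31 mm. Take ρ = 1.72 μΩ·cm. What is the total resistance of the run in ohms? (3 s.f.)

ρ = 1.72 μΩ·cm = 1.72×10^-8 Ω·m
Section 1: A_strand = π(9.4500e-04)² = 2.806e-06 m²; R₁ = ρL/(N·A_s) = (1.72×10^-8)(2050)/(7×2.806e-06) = 1.795 Ω
Section 2: A = πr² = π(9.3100e-03 m)² = 2.723e-04 m²
R₂ = (1.72×10^-8)(2120)/(2.723e-04) = 0.1339 Ω
R = R₁ + R₂ = 1.93 Ω

1.93 Ω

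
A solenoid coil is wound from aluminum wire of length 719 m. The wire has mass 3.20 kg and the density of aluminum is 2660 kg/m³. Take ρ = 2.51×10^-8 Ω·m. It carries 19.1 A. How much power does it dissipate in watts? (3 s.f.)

A = m/(density·L) = 3.2/(2660×719) = 1.6732e-06 m²
R = ρL/A = (2.51×10^-8)(719)/(1.6732e-06) = 10.79 Ω
P = I²R = (19.1)² × 10.79 = 3930 W

3930 W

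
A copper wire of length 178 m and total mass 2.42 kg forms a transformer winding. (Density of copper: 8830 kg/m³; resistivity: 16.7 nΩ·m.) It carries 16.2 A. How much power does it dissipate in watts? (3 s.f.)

507 W

ρ = 16.7 nΩ·m = 1.67×10^-8 Ω·m
A = m/(density·L) = 2.42/(8830×178) = 1.5397e-06 m²
R = ρL/A = (1.67×10^-8)(178)/(1.5397e-06) = 1.931 Ω
P = I²R = (16.2)² × 1.931 = 507 W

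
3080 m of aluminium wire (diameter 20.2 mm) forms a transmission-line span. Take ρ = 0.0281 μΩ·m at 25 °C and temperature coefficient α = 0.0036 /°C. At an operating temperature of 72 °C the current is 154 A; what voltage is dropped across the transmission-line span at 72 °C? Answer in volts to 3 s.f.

48.6 V

ρ = 0.0281 μΩ·m = 2.81×10^-8 Ω·m
A = π(d/2)² = π(1.0100e-02 m)² = 3.205e-04 m²
R₍25₎ = ρL/A = (2.81×10^-8)(3080)/(3.205e-04) = 0.2701 Ω
R₍72₎ = R₍25₎(1 + αΔT) = 0.2701 × (1 + 0.0036×47) = 0.3158 Ω
V = IR = 154 × 0.3158 = 48.6 V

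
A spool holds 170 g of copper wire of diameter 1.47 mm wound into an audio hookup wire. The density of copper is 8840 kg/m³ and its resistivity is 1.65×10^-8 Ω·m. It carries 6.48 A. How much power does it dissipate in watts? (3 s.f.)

A = π(d/2)² = π(7.3500e-04 m)² = 1.6972e-06 m²
L = m/(density·A) = 0.17/(8840×1.6972e-06) = 11.33 m
R = ρL/A = (1.65×10^-8)(11.33)/(1.6972e-06) = 0.1102 Ω
P = I²R = (6.48)² × 0.1102 = 4.63 W

4.63 W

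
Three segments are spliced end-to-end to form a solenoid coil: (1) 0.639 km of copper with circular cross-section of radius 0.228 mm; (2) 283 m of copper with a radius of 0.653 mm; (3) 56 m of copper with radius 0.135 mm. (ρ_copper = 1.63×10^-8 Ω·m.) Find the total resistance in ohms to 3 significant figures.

83.2 Ω

Seg 1: A = πr² = π(2.2800e-04 m)² = 1.633e-07 m²
R_1 = (1.63×10^-8)(639)/(1.633e-07) = 63.78 Ω
Seg 2: A = πr² = π(6.5300e-04 m)² = 1.340e-06 m²
R_2 = (1.63×10^-8)(283)/(1.340e-06) = 3.443 Ω
Seg 3: A = πr² = π(1.3500e-04 m)² = 5.726e-08 m²
R_3 = (1.63×10^-8)(56)/(5.726e-08) = 15.94 Ω
R_total = R_1 + R_2 + R_3 = 83.2 Ω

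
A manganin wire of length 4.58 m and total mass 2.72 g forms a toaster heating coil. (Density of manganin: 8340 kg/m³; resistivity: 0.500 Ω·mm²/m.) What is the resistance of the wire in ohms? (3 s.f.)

ρ = 0.500 Ω·mm²/m = 5.00×10^-7 Ω·m
A = m/(density·L) = 0.00272/(8340×4.58) = 7.1209e-08 m²
R = ρL/A = (5.00×10^-7)(4.58)/(7.1209e-08) = 32.2 Ω

32.2 Ω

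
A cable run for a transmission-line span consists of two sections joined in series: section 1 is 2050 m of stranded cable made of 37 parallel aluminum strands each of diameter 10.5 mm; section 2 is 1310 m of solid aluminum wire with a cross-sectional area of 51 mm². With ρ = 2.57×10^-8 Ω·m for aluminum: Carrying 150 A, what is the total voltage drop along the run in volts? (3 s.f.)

Section 1: A_strand = π(5.2500e-03)² = 8.659e-05 m²; R₁ = ρL/(N·A_s) = (2.57×10^-8)(2050)/(37×8.659e-05) = 0.01644 Ω
Section 2: A = 51 mm² = 5.100e-05 m²
R₂ = (2.57×10^-8)(1310)/(5.100e-05) = 0.6601 Ω
R = R₁ + R₂ = 0.6766 Ω
V = IR = 150 × 0.6766 = 101 V

101 V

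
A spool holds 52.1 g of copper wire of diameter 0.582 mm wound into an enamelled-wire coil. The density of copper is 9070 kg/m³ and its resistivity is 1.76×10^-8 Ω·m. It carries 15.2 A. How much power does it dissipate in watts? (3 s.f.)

330 W

A = π(d/2)² = π(2.9100e-04 m)² = 2.6603e-07 m²
L = m/(density·A) = 0.0521/(9070×2.6603e-07) = 21.59 m
R = ρL/A = (1.76×10^-8)(21.59)/(2.6603e-07) = 1.428 Ω
P = I²R = (15.2)² × 1.428 = 330 W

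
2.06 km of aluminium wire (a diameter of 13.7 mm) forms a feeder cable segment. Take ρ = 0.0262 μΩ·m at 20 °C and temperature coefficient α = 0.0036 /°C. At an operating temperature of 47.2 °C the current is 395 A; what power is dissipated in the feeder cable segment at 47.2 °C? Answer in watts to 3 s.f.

62700 W

ρ = 0.0262 μΩ·m = 2.62×10^-8 Ω·m
A = π(d/2)² = π(6.8500e-03 m)² = 1.474e-04 m²
R₍20₎ = ρL/A = (2.62×10^-8)(2060)/(1.474e-04) = 0.3661 Ω
R₍47.2₎ = R₍20₎(1 + αΔT) = 0.3661 × (1 + 0.0036×27.2) = 0.402 Ω
P = I²R = (395)² × 0.402 = 62700 W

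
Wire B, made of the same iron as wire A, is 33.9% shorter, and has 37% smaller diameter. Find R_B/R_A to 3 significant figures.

1.67

R ∝ L/d², so R_B/R_A = (1 − 33.9/100) × (1 − 37/100)⁻²
= 0.661 × 2.519 = 1.67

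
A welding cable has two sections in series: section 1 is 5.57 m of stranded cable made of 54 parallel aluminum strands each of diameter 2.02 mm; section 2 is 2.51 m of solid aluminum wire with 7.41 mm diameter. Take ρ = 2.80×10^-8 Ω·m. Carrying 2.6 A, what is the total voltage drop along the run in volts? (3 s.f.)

0.00658 V

Section 1: A_strand = π(1.0100e-03)² = 3.205e-06 m²; R₁ = ρL/(N·A_s) = (2.80×10^-8)(5.57)/(54×3.205e-06) = 9.012×10^-4 Ω
Section 2: A = π(d/2)² = π(3.7050e-03 m)² = 4.312e-05 m²
R₂ = (2.80×10^-8)(2.51)/(4.312e-05) = 0.00163 Ω
R = R₁ + R₂ = 0.002531 Ω
V = IR = 2.6 × 0.002531 = 0.00658 V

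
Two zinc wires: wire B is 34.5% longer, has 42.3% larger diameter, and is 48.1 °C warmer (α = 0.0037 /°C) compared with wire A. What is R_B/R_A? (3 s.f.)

R ∝ ρL/d² with ρ ∝ (1+αΔT), so R_B/R_A = (1 + 34.5/100) × (1 + 42.3/100)⁻² × (1 + 0.0037×48.1)
= 1.345 × 0.4938 × 1.178 = 0.782

0.782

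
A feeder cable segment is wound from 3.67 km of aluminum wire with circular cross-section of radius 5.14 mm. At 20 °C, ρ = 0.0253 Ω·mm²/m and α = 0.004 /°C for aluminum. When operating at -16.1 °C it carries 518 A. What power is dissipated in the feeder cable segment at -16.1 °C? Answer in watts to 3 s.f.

2.57×10^5 W

ρ = 0.0253 Ω·mm²/m = 2.53×10^-8 Ω·m
A = πr² = π(5.1400e-03 m)² = 8.300e-05 m²
R₍20₎ = ρL/A = (2.53×10^-8)(3670)/(8.300e-05) = 1.119 Ω
R₍-16.1₎ = R₍20₎(1 + αΔT) = 1.119 × (1 + 0.004×-36.1) = 0.9572 Ω
P = I²R = (518)² × 0.9572 = 2.57×10^5 W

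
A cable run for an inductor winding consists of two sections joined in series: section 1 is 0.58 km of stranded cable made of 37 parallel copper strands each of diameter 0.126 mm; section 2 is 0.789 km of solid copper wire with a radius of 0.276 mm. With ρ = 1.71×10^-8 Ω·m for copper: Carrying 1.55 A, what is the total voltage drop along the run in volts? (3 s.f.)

121 V

Section 1: A_strand = π(6.3000e-05)² = 1.247e-08 m²; R₁ = ρL/(N·A_s) = (1.71×10^-8)(580)/(37×1.247e-08) = 21.5 Ω
Section 2: A = πr² = π(2.7600e-04 m)² = 2.393e-07 m²
R₂ = (1.71×10^-8)(789)/(2.393e-07) = 56.38 Ω
R = R₁ + R₂ = 77.88 Ω
V = IR = 1.55 × 77.88 = 121 V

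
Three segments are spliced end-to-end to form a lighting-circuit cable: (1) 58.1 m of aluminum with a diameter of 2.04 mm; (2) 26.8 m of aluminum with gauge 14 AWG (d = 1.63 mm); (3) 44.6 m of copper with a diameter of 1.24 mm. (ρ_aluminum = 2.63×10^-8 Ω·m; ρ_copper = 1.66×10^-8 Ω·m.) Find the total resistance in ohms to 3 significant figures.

Seg 1: A = π(d/2)² = π(1.0200e-03 m)² = 3.269e-06 m²
R_1 = (2.63×10^-8)(58.1)/(3.269e-06) = 0.4675 Ω
Seg 2: A = π(1.63/2 mm)² = π(8.1500e-04 m)² = 2.087e-06 m²
R_2 = (2.63×10^-8)(26.8)/(2.087e-06) = 0.3378 Ω
Seg 3: A = π(d/2)² = π(6.2000e-04 m)² = 1.208e-06 m²
R_3 = (1.66×10^-8)(44.6)/(1.208e-06) = 0.6131 Ω
R_total = R_1 + R_2 + R_3 = 1.42 Ω

1.42 Ω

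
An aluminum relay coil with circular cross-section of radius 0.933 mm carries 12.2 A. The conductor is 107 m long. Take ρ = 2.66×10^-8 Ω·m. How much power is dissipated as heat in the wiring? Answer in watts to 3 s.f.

155 W

A = πr² = π(9.3300e-04 m)² = 2.735e-06 m²
R = ρL/A = (2.66×10^-8)(107)/(2.735e-06) = 1.041 Ω
P = I²R = (12.2)² × 1.041 = 155 W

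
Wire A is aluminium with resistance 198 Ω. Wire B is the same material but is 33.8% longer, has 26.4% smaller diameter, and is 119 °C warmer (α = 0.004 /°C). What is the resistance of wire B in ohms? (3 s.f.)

R ∝ ρL/d² with ρ ∝ (1+αΔT), so R_B/R_A = (1 + 33.8/100) × (1 − 26.4/100)⁻² × (1 + 0.004×119)
= 1.338 × 1.846 × 1.476 = 3.646
R_B = 3.646 × 198 = 722 Ω

722 Ω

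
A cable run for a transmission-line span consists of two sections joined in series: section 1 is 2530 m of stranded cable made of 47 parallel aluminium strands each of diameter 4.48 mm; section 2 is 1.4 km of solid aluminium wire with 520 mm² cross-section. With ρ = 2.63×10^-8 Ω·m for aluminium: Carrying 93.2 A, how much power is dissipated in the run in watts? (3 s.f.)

1400 W

Section 1: A_strand = π(2.2400e-03)² = 1.576e-05 m²; R₁ = ρL/(N·A_s) = (2.63×10^-8)(2530)/(47×1.576e-05) = 0.08981 Ω
Section 2: A = 520 mm² = 5.200e-04 m²
R₂ = (2.63×10^-8)(1400)/(5.200e-04) = 0.07081 Ω
R = R₁ + R₂ = 0.1606 Ω
P = I²R = (93.2)² × 0.1606 = 1400 W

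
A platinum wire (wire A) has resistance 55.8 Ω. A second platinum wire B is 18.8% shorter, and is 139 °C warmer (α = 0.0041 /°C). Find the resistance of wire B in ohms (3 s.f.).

71.1 Ω

R ∝ ρL/d² with ρ ∝ (1+αΔT), so R_B/R_A = (1 − 18.8/100) × (1 + 0.0041×139)
= 0.812 × 1.57 = 1.275
R_B = 1.275 × 55.8 = 71.1 Ω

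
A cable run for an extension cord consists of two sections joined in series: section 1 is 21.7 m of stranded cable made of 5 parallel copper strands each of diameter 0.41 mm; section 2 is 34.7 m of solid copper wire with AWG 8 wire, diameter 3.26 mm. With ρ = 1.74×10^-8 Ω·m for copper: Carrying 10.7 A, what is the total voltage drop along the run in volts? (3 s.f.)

6.89 V

Section 1: A_strand = π(2.0500e-04)² = 1.320e-07 m²; R₁ = ρL/(N·A_s) = (1.74×10^-8)(21.7)/(5×1.320e-07) = 0.572 Ω
Section 2: A = π(3.26/2 mm)² = π(1.6300e-03 m)² = 8.347e-06 m²
R₂ = (1.74×10^-8)(34.7)/(8.347e-06) = 0.07234 Ω
R = R₁ + R₂ = 0.6443 Ω
V = IR = 10.7 × 0.6443 = 6.89 V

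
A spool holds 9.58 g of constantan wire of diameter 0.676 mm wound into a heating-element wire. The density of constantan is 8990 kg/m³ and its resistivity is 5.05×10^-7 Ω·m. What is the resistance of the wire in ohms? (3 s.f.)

A = π(d/2)² = π(3.3800e-04 m)² = 3.5891e-07 m²
L = m/(density·A) = 0.00958/(8990×3.5891e-07) = 2.969 m
R = ρL/A = (5.05×10^-7)(2.969)/(3.5891e-07) = 4.18 Ω

4.18 Ω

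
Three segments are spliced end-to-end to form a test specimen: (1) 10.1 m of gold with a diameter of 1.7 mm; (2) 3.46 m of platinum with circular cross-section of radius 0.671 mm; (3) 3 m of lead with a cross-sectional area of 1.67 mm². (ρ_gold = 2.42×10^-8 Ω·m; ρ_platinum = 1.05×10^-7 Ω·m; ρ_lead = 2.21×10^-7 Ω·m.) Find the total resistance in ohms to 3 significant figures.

0.762 Ω

Seg 1: A = π(d/2)² = π(8.5000e-04 m)² = 2.270e-06 m²
R_1 = (2.42×10^-8)(10.1)/(2.270e-06) = 0.1077 Ω
Seg 2: A = πr² = π(6.7100e-04 m)² = 1.414e-06 m²
R_2 = (1.05×10^-7)(3.46)/(1.414e-06) = 0.2568 Ω
Seg 3: A = 1.67 mm² = 1.670e-06 m²
R_3 = (2.21×10^-7)(3)/(1.670e-06) = 0.397 Ω
R_total = R_1 + R_2 + R_3 = 0.762 Ω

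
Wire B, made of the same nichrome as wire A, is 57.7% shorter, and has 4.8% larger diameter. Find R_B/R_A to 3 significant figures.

0.385

R ∝ L/d², so R_B/R_A = (1 − 57.7/100) × (1 + 4.8/100)⁻²
= 0.423 × 0.9105 = 0.385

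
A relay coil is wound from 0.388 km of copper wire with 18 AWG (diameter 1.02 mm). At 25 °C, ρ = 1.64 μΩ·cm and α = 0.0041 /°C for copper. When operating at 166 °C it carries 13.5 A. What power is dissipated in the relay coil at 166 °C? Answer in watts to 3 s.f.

2240 W

ρ = 1.64 μΩ·cm = 1.64×10^-8 Ω·m
A = π(1.02/2 mm)² = π(5.1000e-04 m)² = 8.171e-07 m²
R₍25₎ = ρL/A = (1.64×10^-8)(388)/(8.171e-07) = 7.787 Ω
R₍166₎ = R₍25₎(1 + αΔT) = 7.787 × (1 + 0.0041×141) = 12.29 Ω
P = I²R = (13.5)² × 12.29 = 2240 W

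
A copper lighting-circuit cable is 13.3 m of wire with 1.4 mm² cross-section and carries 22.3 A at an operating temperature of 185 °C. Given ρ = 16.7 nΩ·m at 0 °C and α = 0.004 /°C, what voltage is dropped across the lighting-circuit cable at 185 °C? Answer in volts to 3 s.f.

ρ = 16.7 nΩ·m = 1.67×10^-8 Ω·m
A = 1.4 mm² = 1.400e-06 m²
R₍0₎ = ρL/A = (1.67×10^-8)(13.3)/(1.400e-06) = 0.1587 Ω
R₍185₎ = R₍0₎(1 + αΔT) = 0.1587 × (1 + 0.004×185) = 0.2761 Ω
V = IR = 22.3 × 0.2761 = 6.16 V

6.16 V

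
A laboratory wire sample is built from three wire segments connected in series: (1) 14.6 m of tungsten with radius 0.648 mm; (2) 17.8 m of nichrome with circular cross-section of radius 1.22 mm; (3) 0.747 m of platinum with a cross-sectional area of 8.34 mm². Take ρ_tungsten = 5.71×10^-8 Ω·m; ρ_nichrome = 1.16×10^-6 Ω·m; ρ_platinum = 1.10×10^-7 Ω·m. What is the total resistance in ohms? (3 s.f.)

Seg 1: A = πr² = π(6.4800e-04 m)² = 1.319e-06 m²
R_1 = (5.71×10^-8)(14.6)/(1.319e-06) = 0.632 Ω
Seg 2: A = πr² = π(1.2200e-03 m)² = 4.676e-06 m²
R_2 = (1.16×10^-6)(17.8)/(4.676e-06) = 4.416 Ω
Seg 3: A = 8.34 mm² = 8.340e-06 m²
R_3 = (1.10×10^-7)(0.747)/(8.340e-06) = 0.009853 Ω
R_total = R_1 + R_2 + R_3 = 5.06 Ω

5.06 Ω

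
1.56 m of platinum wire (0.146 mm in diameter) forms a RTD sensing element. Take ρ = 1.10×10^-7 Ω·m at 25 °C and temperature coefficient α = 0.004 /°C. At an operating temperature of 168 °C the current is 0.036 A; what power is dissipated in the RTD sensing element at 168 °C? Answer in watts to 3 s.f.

0.0209 W

A = π(d/2)² = π(7.3000e-05 m)² = 1.674e-08 m²
R₍25₎ = ρL/A = (1.10×10^-7)(1.56)/(1.674e-08) = 10.25 Ω
R₍168₎ = R₍25₎(1 + αΔT) = 10.25 × (1 + 0.004×143) = 16.11 Ω
P = I²R = (0.036)² × 16.11 = 0.0209 W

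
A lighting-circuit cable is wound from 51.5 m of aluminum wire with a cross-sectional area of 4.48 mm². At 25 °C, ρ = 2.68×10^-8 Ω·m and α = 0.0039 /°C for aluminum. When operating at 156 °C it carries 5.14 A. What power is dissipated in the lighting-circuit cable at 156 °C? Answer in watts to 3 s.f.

A = 4.48 mm² = 4.480e-06 m²
R₍25₎ = ρL/A = (2.68×10^-8)(51.5)/(4.480e-06) = 0.3081 Ω
R₍156₎ = R₍25₎(1 + αΔT) = 0.3081 × (1 + 0.0039×131) = 0.4655 Ω
P = I²R = (5.14)² × 0.4655 = 12.3 W

12.3 W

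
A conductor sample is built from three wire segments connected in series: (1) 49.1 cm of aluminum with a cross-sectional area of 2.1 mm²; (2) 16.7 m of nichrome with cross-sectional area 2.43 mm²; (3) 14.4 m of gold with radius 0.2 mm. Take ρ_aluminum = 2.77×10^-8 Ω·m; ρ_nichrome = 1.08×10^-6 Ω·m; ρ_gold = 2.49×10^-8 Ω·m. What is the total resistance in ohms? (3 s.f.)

Seg 1: A = 2.1 mm² = 2.100e-06 m²
R_1 = (2.77×10^-8)(0.491)/(2.100e-06) = 0.006477 Ω
Seg 2: A = 2.43 mm² = 2.430e-06 m²
R_2 = (1.08×10^-6)(16.7)/(2.430e-06) = 7.422 Ω
Seg 3: A = πr² = π(2.0000e-04 m)² = 1.257e-07 m²
R_3 = (2.49×10^-8)(14.4)/(1.257e-07) = 2.853 Ω
R_total = R_1 + R_2 + R_3 = 10.3 Ω

10.3 Ω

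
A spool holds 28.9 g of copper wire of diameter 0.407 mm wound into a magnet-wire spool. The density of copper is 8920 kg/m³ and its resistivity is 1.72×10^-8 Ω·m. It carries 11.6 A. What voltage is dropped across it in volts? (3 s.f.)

38.2 V

A = π(d/2)² = π(2.0350e-04 m)² = 1.3010e-07 m²
L = m/(density·A) = 0.0289/(8920×1.3010e-07) = 24.9 m
R = ρL/A = (1.72×10^-8)(24.9)/(1.3010e-07) = 3.292 Ω
V = IR = 11.6 × 3.292 = 38.2 V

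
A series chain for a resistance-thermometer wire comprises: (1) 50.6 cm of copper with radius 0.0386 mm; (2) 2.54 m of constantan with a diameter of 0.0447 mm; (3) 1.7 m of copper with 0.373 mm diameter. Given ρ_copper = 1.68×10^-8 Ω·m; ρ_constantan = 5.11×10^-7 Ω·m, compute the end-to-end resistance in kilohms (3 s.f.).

Seg 1: A = πr² = π(3.8600e-05 m)² = 4.681e-09 m²
R_1 = (1.68×10^-8)(0.506)/(4.681e-09) = 1.816 Ω
Seg 2: A = π(d/2)² = π(2.2350e-05 m)² = 1.569e-09 m²
R_2 = (5.11×10^-7)(2.54)/(1.569e-09) = 827.1 Ω
Seg 3: A = π(d/2)² = π(1.8650e-04 m)² = 1.093e-07 m²
R_3 = (1.68×10^-8)(1.7)/(1.093e-07) = 0.2614 Ω
R_total = R_1 + R_2 + R_3 = 0.829 kΩ

0.829 kΩ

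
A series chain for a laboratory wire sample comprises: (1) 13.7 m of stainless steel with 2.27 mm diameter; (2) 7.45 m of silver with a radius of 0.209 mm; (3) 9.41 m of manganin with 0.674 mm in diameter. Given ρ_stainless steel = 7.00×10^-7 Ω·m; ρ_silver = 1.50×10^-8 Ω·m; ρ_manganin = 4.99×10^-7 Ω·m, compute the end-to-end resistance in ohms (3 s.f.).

Seg 1: A = π(d/2)² = π(1.1350e-03 m)² = 4.047e-06 m²
R_1 = (7.00×10^-7)(13.7)/(4.047e-06) = 2.37 Ω
Seg 2: A = πr² = π(2.0900e-04 m)² = 1.372e-07 m²
R_2 = (1.50×10^-8)(7.45)/(1.372e-07) = 0.8143 Ω
Seg 3: A = π(d/2)² = π(3.3700e-04 m)² = 3.568e-07 m²
R_3 = (4.99×10^-7)(9.41)/(3.568e-07) = 13.16 Ω
R_total = R_1 + R_2 + R_3 = 16.3 Ω

16.3 Ω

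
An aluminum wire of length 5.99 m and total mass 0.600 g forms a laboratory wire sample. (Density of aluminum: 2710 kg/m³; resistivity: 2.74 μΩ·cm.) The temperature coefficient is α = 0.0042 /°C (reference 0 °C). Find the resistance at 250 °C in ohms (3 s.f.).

9.10 Ω

ρ = 2.74 μΩ·cm = 2.74×10^-8 Ω·m
A = m/(density·L) = 6.000×10^-4/(2710×5.99) = 3.6962e-08 m²
R = ρL/A = (2.74×10^-8)(5.99)/(3.6962e-08) = 4.44 Ω
R(250 °C) = 4.44 × (1 + 0.0042×250) = 9.10 Ω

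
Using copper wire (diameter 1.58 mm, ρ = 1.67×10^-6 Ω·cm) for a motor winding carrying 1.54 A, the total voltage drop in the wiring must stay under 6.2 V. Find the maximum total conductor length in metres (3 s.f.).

ρ = 1.67×10^-6 Ω·cm = 1.67×10^-8 Ω·m
A = π(d/2)² = π(7.9000e-04 m)² = 1.961e-06 m²
L_max = V_max·A/(1·ρI) = (6.2)(1.961e-06)/(1.67×10^-8×1.54) = 473 m

473 m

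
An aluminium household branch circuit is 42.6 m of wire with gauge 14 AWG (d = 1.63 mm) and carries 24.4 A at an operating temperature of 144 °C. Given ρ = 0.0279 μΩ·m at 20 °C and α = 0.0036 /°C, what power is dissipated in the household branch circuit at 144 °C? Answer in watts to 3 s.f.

ρ = 0.0279 μΩ·m = 2.79×10^-8 Ω·m
A = π(1.63/2 mm)² = π(8.1500e-04 m)² = 2.087e-06 m²
R₍20₎ = ρL/A = (2.79×10^-8)(42.6)/(2.087e-06) = 0.5696 Ω
R₍144₎ = R₍20₎(1 + αΔT) = 0.5696 × (1 + 0.0036×124) = 0.8238 Ω
P = I²R = (24.4)² × 0.8238 = 490 W

490 W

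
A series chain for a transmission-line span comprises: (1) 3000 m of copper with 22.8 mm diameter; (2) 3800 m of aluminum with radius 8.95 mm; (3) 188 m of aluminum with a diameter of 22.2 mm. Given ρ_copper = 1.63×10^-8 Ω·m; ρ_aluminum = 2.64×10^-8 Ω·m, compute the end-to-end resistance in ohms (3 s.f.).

0.531 Ω

Seg 1: A = π(d/2)² = π(1.1400e-02 m)² = 4.083e-04 m²
R_1 = (1.63×10^-8)(3000)/(4.083e-04) = 0.1198 Ω
Seg 2: A = πr² = π(8.9500e-03 m)² = 2.516e-04 m²
R_2 = (2.64×10^-8)(3800)/(2.516e-04) = 0.3986 Ω
Seg 3: A = π(d/2)² = π(1.1100e-02 m)² = 3.871e-04 m²
R_3 = (2.64×10^-8)(188)/(3.871e-04) = 0.01282 Ω
R_total = R_1 + R_2 + R_3 = 0.531 Ω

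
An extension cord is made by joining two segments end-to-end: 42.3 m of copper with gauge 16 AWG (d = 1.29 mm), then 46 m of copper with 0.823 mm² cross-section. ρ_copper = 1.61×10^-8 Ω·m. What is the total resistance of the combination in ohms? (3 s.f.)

Segment 1: A = π(1.29/2 mm)² = π(6.4500e-04 m)² = 1.307e-06 m²
R₁ = ρL/A = (1.61×10^-8)(42.3)/(1.307e-06) = 0.5211 Ω
Segment 2: A = 0.823 mm² = 8.230e-07 m²
R₂ = (1.61×10^-8)(46)/(8.230e-07) = 0.8999 Ω
R = R₁ + R₂ = 1.42 Ω

1.42 Ω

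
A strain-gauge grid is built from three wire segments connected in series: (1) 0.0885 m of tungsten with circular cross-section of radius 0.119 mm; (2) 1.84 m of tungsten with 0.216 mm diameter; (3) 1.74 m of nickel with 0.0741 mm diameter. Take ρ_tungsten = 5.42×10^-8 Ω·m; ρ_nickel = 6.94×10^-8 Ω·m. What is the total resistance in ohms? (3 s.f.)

30.8 Ω

Seg 1: A = πr² = π(1.1900e-04 m)² = 4.449e-08 m²
R_1 = (5.42×10^-8)(0.0885)/(4.449e-08) = 0.1078 Ω
Seg 2: A = π(d/2)² = π(1.0800e-04 m)² = 3.664e-08 m²
R_2 = (5.42×10^-8)(1.84)/(3.664e-08) = 2.722 Ω
Seg 3: A = π(d/2)² = π(3.7050e-05 m)² = 4.312e-09 m²
R_3 = (6.94×10^-8)(1.74)/(4.312e-09) = 28 Ω
R_total = R_1 + R_2 + R_3 = 30.8 Ω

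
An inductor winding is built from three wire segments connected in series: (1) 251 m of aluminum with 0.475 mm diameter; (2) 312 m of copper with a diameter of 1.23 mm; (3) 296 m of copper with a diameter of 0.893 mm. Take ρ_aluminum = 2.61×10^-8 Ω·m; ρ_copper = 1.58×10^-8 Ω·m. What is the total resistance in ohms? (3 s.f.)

Seg 1: A = π(d/2)² = π(2.3750e-04 m)² = 1.772e-07 m²
R_1 = (2.61×10^-8)(251)/(1.772e-07) = 36.97 Ω
Seg 2: A = π(d/2)² = π(6.1500e-04 m)² = 1.188e-06 m²
R_2 = (1.58×10^-8)(312)/(1.188e-06) = 4.149 Ω
Seg 3: A = π(d/2)² = π(4.4650e-04 m)² = 6.263e-07 m²
R_3 = (1.58×10^-8)(296)/(6.263e-07) = 7.467 Ω
R_total = R_1 + R_2 + R_3 = 48.6 Ω

48.6 Ω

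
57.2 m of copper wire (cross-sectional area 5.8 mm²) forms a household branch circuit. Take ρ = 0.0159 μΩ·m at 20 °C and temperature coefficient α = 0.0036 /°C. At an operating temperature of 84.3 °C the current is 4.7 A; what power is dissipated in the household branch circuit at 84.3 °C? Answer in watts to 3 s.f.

4.27 W

ρ = 0.0159 μΩ·m = 1.59×10^-8 Ω·m
A = 5.8 mm² = 5.800e-06 m²
R₍20₎ = ρL/A = (1.59×10^-8)(57.2)/(5.800e-06) = 0.1568 Ω
R₍84.3₎ = R₍20₎(1 + αΔT) = 0.1568 × (1 + 0.0036×64.3) = 0.1931 Ω
P = I²R = (4.7)² × 0.1931 = 4.27 W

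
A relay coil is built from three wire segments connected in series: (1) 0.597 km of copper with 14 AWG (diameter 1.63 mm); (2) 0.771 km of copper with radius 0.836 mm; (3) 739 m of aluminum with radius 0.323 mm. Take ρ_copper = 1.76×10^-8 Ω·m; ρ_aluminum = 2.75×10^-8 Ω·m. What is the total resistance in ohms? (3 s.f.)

73.2 Ω

Seg 1: A = π(1.63/2 mm)² = π(8.1500e-04 m)² = 2.087e-06 m²
R_1 = (1.76×10^-8)(597)/(2.087e-06) = 5.035 Ω
Seg 2: A = πr² = π(8.3600e-04 m)² = 2.196e-06 m²
R_2 = (1.76×10^-8)(771)/(2.196e-06) = 6.18 Ω
Seg 3: A = πr² = π(3.2300e-04 m)² = 3.278e-07 m²
R_3 = (2.75×10^-8)(739)/(3.278e-07) = 62 Ω
R_total = R_1 + R_2 + R_3 = 73.2 Ω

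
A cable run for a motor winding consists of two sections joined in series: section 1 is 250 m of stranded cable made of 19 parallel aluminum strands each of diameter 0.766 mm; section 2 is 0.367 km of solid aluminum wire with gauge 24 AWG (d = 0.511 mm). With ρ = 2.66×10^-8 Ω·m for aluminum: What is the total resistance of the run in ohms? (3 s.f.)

48.4 Ω

Section 1: A_strand = π(3.8300e-04)² = 4.608e-07 m²; R₁ = ρL/(N·A_s) = (2.66×10^-8)(250)/(19×4.608e-07) = 0.7595 Ω
Section 2: A = π(0.511/2 mm)² = π(2.5550e-04 m)² = 2.051e-07 m²
R₂ = (2.66×10^-8)(367)/(2.051e-07) = 47.6 Ω
R = R₁ + R₂ = 48.4 Ω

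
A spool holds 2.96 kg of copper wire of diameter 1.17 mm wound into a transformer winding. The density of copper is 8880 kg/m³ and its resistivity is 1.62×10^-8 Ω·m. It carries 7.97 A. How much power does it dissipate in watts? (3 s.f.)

297 W

A = π(d/2)² = π(5.8500e-04 m)² = 1.0751e-06 m²
L = m/(density·A) = 2.96/(8880×1.0751e-06) = 310 m
R = ρL/A = (1.62×10^-8)(310)/(1.0751e-06) = 4.672 Ω
P = I²R = (7.97)² × 4.672 = 297 W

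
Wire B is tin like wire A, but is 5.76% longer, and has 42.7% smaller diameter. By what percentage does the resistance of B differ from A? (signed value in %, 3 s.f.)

222%

R ∝ L/d², so R_B/R_A = (1 + 5.76/100) × (1 − 42.7/100)⁻²
= 1.058 × 3.046 = 3.221
(R_B − R_A)/R_A = 3.221 − 1 = 222%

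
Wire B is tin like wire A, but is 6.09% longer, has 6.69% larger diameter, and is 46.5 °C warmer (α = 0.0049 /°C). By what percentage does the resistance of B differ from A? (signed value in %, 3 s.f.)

R ∝ ρL/d² with ρ ∝ (1+αΔT), so R_B/R_A = (1 + 6.09/100) × (1 + 6.69/100)⁻² × (1 + 0.0049×46.5)
= 1.061 × 0.8785 × 1.228 = 1.144
(R_B − R_A)/R_A = 1.144 − 1 = 14.4%

14.4%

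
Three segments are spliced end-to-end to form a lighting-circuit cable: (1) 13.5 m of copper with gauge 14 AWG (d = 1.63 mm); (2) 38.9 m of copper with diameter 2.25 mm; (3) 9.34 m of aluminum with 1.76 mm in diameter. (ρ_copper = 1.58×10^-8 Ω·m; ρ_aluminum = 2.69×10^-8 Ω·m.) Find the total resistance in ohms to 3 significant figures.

Seg 1: A = π(1.63/2 mm)² = π(8.1500e-04 m)² = 2.087e-06 m²
R_1 = (1.58×10^-8)(13.5)/(2.087e-06) = 0.1022 Ω
Seg 2: A = π(d/2)² = π(1.1250e-03 m)² = 3.976e-06 m²
R_2 = (1.58×10^-8)(38.9)/(3.976e-06) = 0.1546 Ω
Seg 3: A = π(d/2)² = π(8.8000e-04 m)² = 2.433e-06 m²
R_3 = (2.69×10^-8)(9.34)/(2.433e-06) = 0.1033 Ω
R_total = R_1 + R_2 + R_3 = 0.360 Ω

0.360 Ω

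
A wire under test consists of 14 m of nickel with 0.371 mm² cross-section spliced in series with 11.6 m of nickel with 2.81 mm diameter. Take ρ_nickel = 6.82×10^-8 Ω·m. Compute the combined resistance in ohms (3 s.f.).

Segment 1: A = 0.371 mm² = 3.710e-07 m²
R₁ = ρL/A = (6.82×10^-8)(14)/(3.710e-07) = 2.574 Ω
Segment 2: A = π(d/2)² = π(1.4050e-03 m)² = 6.202e-06 m²
R₂ = (6.82×10^-8)(11.6)/(6.202e-06) = 0.1276 Ω
R = R₁ + R₂ = 2.70 Ω

2.70 Ω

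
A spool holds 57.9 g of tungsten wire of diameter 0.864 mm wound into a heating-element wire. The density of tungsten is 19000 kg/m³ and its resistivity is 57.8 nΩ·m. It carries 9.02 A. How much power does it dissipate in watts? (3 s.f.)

ρ = 57.8 nΩ·m = 5.78×10^-8 Ω·m
A = π(d/2)² = π(4.3200e-04 m)² = 5.8630e-07 m²
L = m/(density·A) = 0.0579/(19000×5.8630e-07) = 5.198 m
R = ρL/A = (5.78×10^-8)(5.198)/(5.8630e-07) = 0.5124 Ω
P = I²R = (9.02)² × 0.5124 = 41.7 W

41.7 W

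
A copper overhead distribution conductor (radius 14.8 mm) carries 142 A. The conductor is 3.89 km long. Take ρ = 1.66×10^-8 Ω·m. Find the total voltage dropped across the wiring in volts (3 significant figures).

A = πr² = π(1.4800e-02 m)² = 6.881e-04 m²
R = ρL/A = (1.66×10^-8)(3890)/(6.881e-04) = 0.09384 Ω
V = IR = 142 × 0.09384 = 13.3 V

13.3 V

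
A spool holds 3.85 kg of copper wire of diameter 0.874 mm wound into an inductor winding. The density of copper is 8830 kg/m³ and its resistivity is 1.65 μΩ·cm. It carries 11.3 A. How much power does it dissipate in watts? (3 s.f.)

2550 W

ρ = 1.65 μΩ·cm = 1.65×10^-8 Ω·m
A = π(d/2)² = π(4.3700e-04 m)² = 5.9995e-07 m²
L = m/(density·A) = 3.85/(8830×5.9995e-07) = 726.8 m
R = ρL/A = (1.65×10^-8)(726.8)/(5.9995e-07) = 19.99 Ω
P = I²R = (11.3)² × 19.99 = 2550 W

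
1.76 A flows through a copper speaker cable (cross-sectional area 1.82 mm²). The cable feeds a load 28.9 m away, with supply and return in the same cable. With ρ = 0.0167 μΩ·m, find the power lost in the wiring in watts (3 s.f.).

1.64 W

ρ = 0.0167 μΩ·m = 1.67×10^-8 Ω·m
A = 1.82 mm² = 1.820e-06 m²
Total conductor length (both ways) L = 2 × 28.9 = 57.8 m
R = ρL/A = (1.67×10^-8)(57.8)/(1.820e-06) = 0.5304 Ω
P = I²R = (1.76)² × 0.5304 = 1.64 W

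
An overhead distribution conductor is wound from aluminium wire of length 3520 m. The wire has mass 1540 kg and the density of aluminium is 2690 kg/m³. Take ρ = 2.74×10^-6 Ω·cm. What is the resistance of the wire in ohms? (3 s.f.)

ρ = 2.74×10^-6 Ω·cm = 2.74×10^-8 Ω·m
A = m/(density·L) = 1540/(2690×3520) = 1.6264e-04 m²
R = ρL/A = (2.74×10^-8)(3520)/(1.6264e-04) = 0.593 Ω

0.593 Ω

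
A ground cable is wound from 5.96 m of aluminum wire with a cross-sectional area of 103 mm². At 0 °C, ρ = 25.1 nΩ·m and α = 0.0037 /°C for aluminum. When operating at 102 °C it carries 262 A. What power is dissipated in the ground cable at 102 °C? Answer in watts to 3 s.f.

137 W

ρ = 25.1 nΩ·m = 2.51×10^-8 Ω·m
A = 103 mm² = 1.030e-04 m²
R₍0₎ = ρL/A = (2.51×10^-8)(5.96)/(1.030e-04) = 0.001452 Ω
R₍102₎ = R₍0₎(1 + αΔT) = 0.001452 × (1 + 0.0037×102) = 0.002001 Ω
P = I²R = (262)² × 0.002001 = 137 W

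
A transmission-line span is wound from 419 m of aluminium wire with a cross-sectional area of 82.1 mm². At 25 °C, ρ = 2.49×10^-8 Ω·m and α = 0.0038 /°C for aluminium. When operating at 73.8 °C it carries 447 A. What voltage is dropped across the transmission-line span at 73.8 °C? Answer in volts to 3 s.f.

67.3 V

A = 82.1 mm² = 8.210e-05 m²
R₍25₎ = ρL/A = (2.49×10^-8)(419)/(8.210e-05) = 0.1271 Ω
R₍73.8₎ = R₍25₎(1 + αΔT) = 0.1271 × (1 + 0.0038×48.8) = 0.1506 Ω
V = IR = 447 × 0.1506 = 67.3 V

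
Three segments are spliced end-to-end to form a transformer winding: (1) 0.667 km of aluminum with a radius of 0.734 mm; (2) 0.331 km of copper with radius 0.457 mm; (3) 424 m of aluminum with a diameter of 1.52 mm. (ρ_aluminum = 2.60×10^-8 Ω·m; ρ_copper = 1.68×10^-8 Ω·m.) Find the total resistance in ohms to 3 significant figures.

24.8 Ω

Seg 1: A = πr² = π(7.3400e-04 m)² = 1.693e-06 m²
R_1 = (2.60×10^-8)(667)/(1.693e-06) = 10.25 Ω
Seg 2: A = πr² = π(4.5700e-04 m)² = 6.561e-07 m²
R_2 = (1.68×10^-8)(331)/(6.561e-07) = 8.475 Ω
Seg 3: A = π(d/2)² = π(7.6000e-04 m)² = 1.815e-06 m²
R_3 = (2.60×10^-8)(424)/(1.815e-06) = 6.075 Ω
R_total = R_1 + R_2 + R_3 = 24.8 Ω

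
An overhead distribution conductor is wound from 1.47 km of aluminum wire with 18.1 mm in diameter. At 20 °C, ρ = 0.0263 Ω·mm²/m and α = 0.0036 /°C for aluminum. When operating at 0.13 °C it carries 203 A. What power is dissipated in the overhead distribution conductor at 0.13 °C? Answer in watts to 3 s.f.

5750 W

ρ = 0.0263 Ω·mm²/m = 2.63×10^-8 Ω·m
A = π(d/2)² = π(9.0500e-03 m)² = 2.573e-04 m²
R₍20₎ = ρL/A = (2.63×10^-8)(1470)/(2.573e-04) = 0.1503 Ω
R₍0.13₎ = R₍20₎(1 + αΔT) = 0.1503 × (1 + 0.0036×-19.9) = 0.1395 Ω
P = I²R = (203)² × 0.1395 = 5750 W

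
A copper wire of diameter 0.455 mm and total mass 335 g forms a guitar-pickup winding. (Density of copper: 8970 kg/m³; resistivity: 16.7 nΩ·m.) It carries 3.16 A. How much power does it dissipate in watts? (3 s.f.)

236 W

ρ = 16.7 nΩ·m = 1.67×10^-8 Ω·m
A = π(d/2)² = π(2.2750e-04 m)² = 1.6260e-07 m²
L = m/(density·A) = 0.335/(8970×1.6260e-07) = 229.7 m
R = ρL/A = (1.67×10^-8)(229.7)/(1.6260e-07) = 23.59 Ω
P = I²R = (3.16)² × 23.59 = 236 W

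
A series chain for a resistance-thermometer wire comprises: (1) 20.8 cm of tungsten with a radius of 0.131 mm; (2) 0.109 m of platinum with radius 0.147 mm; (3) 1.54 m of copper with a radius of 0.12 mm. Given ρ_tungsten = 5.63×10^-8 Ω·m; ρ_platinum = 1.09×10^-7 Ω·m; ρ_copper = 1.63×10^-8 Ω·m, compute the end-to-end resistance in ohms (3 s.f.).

Seg 1: A = πr² = π(1.3100e-04 m)² = 5.391e-08 m²
R_1 = (5.63×10^-8)(0.208)/(5.391e-08) = 0.2172 Ω
Seg 2: A = πr² = π(1.4700e-04 m)² = 6.789e-08 m²
R_2 = (1.09×10^-7)(0.109)/(6.789e-08) = 0.175 Ω
Seg 3: A = πr² = π(1.2000e-04 m)² = 4.524e-08 m²
R_3 = (1.63×10^-8)(1.54)/(4.524e-08) = 0.5549 Ω
R_total = R_1 + R_2 + R_3 = 0.947 Ω

0.947 Ω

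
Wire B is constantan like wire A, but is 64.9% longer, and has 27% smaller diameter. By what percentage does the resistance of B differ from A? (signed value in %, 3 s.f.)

209%

R ∝ L/d², so R_B/R_A = (1 + 64.9/100) × (1 − 27/100)⁻²
= 1.649 × 1.877 = 3.094
(R_B − R_A)/R_A = 3.094 − 1 = 209%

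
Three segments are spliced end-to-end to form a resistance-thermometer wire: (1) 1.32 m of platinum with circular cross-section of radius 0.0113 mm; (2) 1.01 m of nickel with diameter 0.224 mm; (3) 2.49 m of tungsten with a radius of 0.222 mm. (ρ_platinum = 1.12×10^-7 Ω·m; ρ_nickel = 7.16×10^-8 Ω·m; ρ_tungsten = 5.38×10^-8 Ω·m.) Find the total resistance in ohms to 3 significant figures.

Seg 1: A = πr² = π(1.1300e-05 m)² = 4.011e-10 m²
R_1 = (1.12×10^-7)(1.32)/(4.011e-10) = 368.5 Ω
Seg 2: A = π(d/2)² = π(1.1200e-04 m)² = 3.941e-08 m²
R_2 = (7.16×10^-8)(1.01)/(3.941e-08) = 1.835 Ω
Seg 3: A = πr² = π(2.2200e-04 m)² = 1.548e-07 m²
R_3 = (5.38×10^-8)(2.49)/(1.548e-07) = 0.8652 Ω
R_total = R_1 + R_2 + R_3 = 371 Ω

371 Ω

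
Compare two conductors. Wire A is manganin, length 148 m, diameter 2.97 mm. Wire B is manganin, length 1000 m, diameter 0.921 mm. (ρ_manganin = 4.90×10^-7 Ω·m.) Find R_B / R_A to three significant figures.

R ∝ ρL/d², so R_B/R_A = (L_B/L_A) × (d_A/d_B)²
= (1000/148) × (2.97/0.921)² = 70.3

70.3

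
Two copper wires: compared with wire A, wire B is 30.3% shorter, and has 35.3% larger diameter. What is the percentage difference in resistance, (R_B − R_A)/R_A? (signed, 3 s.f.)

R ∝ L/d², so R_B/R_A = (1 − 30.3/100) × (1 + 35.3/100)⁻²
= 0.697 × 0.5463 = 0.3807
(R_B − R_A)/R_A = 0.3807 − 1 = -61.9%

-61.9%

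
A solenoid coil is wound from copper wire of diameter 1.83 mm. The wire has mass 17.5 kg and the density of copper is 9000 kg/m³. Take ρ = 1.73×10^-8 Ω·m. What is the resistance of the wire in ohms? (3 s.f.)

4.86 Ω

A = π(d/2)² = π(9.1500e-04 m)² = 2.6302e-06 m²
L = m/(density·A) = 17.5/(9000×2.6302e-06) = 739.3 m
R = ρL/A = (1.73×10^-8)(739.3)/(2.6302e-06) = 4.86 Ω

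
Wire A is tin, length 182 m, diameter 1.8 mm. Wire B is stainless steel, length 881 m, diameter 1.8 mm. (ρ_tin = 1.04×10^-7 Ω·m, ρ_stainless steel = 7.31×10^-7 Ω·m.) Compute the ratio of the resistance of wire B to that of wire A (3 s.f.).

34.0

R ∝ ρL/d², so R_B/R_A = (ρ_B/ρ_A) × (L_B/L_A)
= (7.31×10^-7/1.04×10^-7) × (881/182) = 34.0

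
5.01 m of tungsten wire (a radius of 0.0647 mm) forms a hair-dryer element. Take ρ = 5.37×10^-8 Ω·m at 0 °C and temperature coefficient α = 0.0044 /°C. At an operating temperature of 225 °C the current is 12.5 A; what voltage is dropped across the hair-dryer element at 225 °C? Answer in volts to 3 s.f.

509 V

A = πr² = π(6.4700e-05 m)² = 1.315e-08 m²
R₍0₎ = ρL/A = (5.37×10^-8)(5.01)/(1.315e-08) = 20.46 Ω
R₍225₎ = R₍0₎(1 + αΔT) = 20.46 × (1 + 0.0044×225) = 40.71 Ω
V = IR = 12.5 × 40.71 = 509 V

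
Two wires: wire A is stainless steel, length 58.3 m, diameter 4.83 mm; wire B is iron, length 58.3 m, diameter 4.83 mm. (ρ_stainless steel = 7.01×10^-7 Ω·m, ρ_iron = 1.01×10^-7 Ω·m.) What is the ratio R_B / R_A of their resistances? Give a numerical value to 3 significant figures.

R ∝ ρL/d², so R_B/R_A = (ρ_B/ρ_A)
= (1.01×10^-7/7.01×10^-7) = 0.144

0.144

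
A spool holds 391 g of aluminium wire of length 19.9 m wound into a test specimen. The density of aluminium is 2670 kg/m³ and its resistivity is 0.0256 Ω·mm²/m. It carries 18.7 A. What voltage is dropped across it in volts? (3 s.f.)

1.29 V

ρ = 0.0256 Ω·mm²/m = 2.56×10^-8 Ω·m
A = m/(density·L) = 0.391/(2670×19.9) = 7.3589e-06 m²
R = ρL/A = (2.56×10^-8)(19.9)/(7.3589e-06) = 0.06923 Ω
V = IR = 18.7 × 0.06923 = 1.29 V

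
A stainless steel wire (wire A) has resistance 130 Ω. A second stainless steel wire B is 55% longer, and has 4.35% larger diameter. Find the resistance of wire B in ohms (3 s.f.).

R ∝ L/d², so R_B/R_A = (1 + 55/100) × (1 + 4.35/100)⁻²
= 1.55 × 0.9184 = 1.423
R_B = 1.423 × 130 = 185 Ω

185 Ω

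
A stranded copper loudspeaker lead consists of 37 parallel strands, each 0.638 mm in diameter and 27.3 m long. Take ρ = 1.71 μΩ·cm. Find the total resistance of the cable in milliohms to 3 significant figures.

39.5 mΩ

ρ = 1.71 μΩ·cm = 1.71×10^-8 Ω·m
A_strand = π(3.1900e-04 m)² = 3.197e-07 m²
R_strand = ρL/A = (1.71×10^-8)(27.3)/(3.197e-07) = 1.46 Ω
R_total = R_strand/N = 1.46/37 = 39.5 mΩ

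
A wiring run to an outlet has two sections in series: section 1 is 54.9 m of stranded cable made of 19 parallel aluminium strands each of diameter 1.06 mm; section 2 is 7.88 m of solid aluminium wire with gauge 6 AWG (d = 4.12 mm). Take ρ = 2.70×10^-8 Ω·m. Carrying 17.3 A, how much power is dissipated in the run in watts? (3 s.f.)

31.2 W

Section 1: A_strand = π(5.3000e-04)² = 8.825e-07 m²; R₁ = ρL/(N·A_s) = (2.70×10^-8)(54.9)/(19×8.825e-07) = 0.08841 Ω
Section 2: A = π(4.12/2 mm)² = π(2.0600e-03 m)² = 1.333e-05 m²
R₂ = (2.70×10^-8)(7.88)/(1.333e-05) = 0.01596 Ω
R = R₁ + R₂ = 0.1044 Ω
P = I²R = (17.3)² × 0.1044 = 31.2 W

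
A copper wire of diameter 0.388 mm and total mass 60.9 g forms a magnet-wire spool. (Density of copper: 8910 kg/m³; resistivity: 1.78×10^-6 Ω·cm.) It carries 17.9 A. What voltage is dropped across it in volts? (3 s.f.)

156 V

ρ = 1.78×10^-6 Ω·cm = 1.78×10^-8 Ω·m
A = π(d/2)² = π(1.9400e-04 m)² = 1.1824e-07 m²
L = m/(density·A) = 0.0609/(8910×1.1824e-07) = 57.81 m
R = ρL/A = (1.78×10^-8)(57.81)/(1.1824e-07) = 8.703 Ω
V = IR = 17.9 × 8.703 = 156 V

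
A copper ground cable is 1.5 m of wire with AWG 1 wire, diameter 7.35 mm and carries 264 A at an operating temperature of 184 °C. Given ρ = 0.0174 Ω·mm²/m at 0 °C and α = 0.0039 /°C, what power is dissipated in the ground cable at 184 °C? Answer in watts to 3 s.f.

ρ = 0.0174 Ω·mm²/m = 1.74×10^-8 Ω·m
A = π(7.35/2 mm)² = π(3.6750e-03 m)² = 4.243e-05 m²
R₍0₎ = ρL/A = (1.74×10^-8)(1.5)/(4.243e-05) = 6.151×10^-4 Ω
R₍184₎ = R₍0₎(1 + αΔT) = 6.151×10^-4 × (1 + 0.0039×184) = 0.001057 Ω
P = I²R = (264)² × 0.001057 = 73.6 W

73.6 W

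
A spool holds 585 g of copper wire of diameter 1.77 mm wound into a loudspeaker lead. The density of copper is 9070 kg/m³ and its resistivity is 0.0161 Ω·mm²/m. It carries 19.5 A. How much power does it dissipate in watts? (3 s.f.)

65.2 W

ρ = 0.0161 Ω·mm²/m = 1.61×10^-8 Ω·m
A = π(d/2)² = π(8.8500e-04 m)² = 2.4606e-06 m²
L = m/(density·A) = 0.585/(9070×2.4606e-06) = 26.21 m
R = ρL/A = (1.61×10^-8)(26.21)/(2.4606e-06) = 0.1715 Ω
P = I²R = (19.5)² × 0.1715 = 65.2 W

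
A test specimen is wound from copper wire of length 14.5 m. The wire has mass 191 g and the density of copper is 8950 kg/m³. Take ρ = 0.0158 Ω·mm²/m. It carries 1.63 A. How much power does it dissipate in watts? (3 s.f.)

ρ = 0.0158 Ω·mm²/m = 1.58×10^-8 Ω·m
A = m/(density·L) = 0.191/(8950×14.5) = 1.4718e-06 m²
R = ρL/A = (1.58×10^-8)(14.5)/(1.4718e-06) = 0.1557 Ω
P = I²R = (1.63)² × 0.1557 = 0.414 W

0.414 W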